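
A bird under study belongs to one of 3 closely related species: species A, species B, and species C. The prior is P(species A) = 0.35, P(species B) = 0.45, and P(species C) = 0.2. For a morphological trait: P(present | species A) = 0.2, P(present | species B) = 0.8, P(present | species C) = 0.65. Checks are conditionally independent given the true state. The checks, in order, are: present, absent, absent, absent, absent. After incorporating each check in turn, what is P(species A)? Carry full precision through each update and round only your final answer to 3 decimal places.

0.919

After 'present': normaliser = 0.2·0.3500 + 0.8·0.4500 + 0.65·0.2000; P(species A) ≈ 0.1250, P(species B) ≈ 0.6429, P(species C) ≈ 0.2321
After 'absent': normaliser = 0.8·0.1250 + 0.2·0.6429 + 0.35·0.2321; P(species A) ≈ 0.3228, P(species B) ≈ 0.4150, P(species C) ≈ 0.2622
After 'absent': normaliser = 0.8·0.3228 + 0.2·0.4150 + 0.35·0.2622; P(species A) ≈ 0.5963, P(species B) ≈ 0.1917, P(species C) ≈ 0.2120
After 'absent': normaliser = 0.8·0.5963 + 0.2·0.1917 + 0.35·0.2120; P(species A) ≈ 0.8091, P(species B) ≈ 0.0650, P(species C) ≈ 0.1258
After 'absent': normaliser = 0.8·0.8091 + 0.2·0.0650 + 0.35·0.1258; P(species A) ≈ 0.9190, P(species B) ≈ 0.0185, P(species C) ≈ 0.0625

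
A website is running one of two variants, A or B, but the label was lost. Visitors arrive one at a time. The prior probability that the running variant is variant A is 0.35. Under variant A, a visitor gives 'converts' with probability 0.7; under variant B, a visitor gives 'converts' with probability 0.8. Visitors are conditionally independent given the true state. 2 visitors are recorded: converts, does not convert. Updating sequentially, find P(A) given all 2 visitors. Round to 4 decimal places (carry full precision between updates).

0.4141

After 'converts': P(A) = 0.7·0.3500 / (0.7·0.3500 + 0.8·0.6500) ≈ 0.3203
After 'does not convert': P(A) = 0.3·0.3203 / (0.3·0.3203 + 0.2·0.6797) ≈ 0.4141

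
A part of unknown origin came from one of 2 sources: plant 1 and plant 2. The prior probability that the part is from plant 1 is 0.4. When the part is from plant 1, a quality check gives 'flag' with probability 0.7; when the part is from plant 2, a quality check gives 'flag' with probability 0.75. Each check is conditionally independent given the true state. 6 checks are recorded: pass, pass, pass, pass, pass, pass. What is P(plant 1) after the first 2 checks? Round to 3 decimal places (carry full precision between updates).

0.490

Apply Bayes' rule sequentially, carrying P(plant 1) forward.
After 'pass': P(plant 1) = 0.3·0.4000 / (0.3·0.4000 + 0.25·0.6000) ≈ 0.4444
After 'pass': P(plant 1) = 0.3·0.4444 / (0.3·0.4444 + 0.25·0.5556) ≈ 0.4898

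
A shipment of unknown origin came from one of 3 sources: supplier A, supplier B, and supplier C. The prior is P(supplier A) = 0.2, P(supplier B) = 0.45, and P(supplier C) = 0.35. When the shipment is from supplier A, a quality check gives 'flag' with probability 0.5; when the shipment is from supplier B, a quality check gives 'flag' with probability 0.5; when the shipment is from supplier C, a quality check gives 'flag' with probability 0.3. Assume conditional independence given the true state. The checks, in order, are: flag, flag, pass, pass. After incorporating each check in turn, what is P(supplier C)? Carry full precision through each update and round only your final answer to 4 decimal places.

Each posterior becomes the prior for the next update.
After 'flag': normaliser = 0.5·0.2000 + 0.5·0.4500 + 0.3·0.3500; P(supplier A) ≈ 0.2326, P(supplier B) ≈ 0.5233, P(supplier C) ≈ 0.2442
After 'flag': normaliser = 0.5·0.2326 + 0.5·0.5233 + 0.3·0.2442; P(supplier A) ≈ 0.2577, P(supplier B) ≈ 0.5799, P(supplier C) ≈ 0.1624
After 'pass': normaliser = 0.5·0.2577 + 0.5·0.5799 + 0.7·0.1624; P(supplier A) ≈ 0.2420, P(supplier B) ≈ 0.5445, P(supplier C) ≈ 0.2135
After 'pass': normaliser = 0.5·0.2420 + 0.5·0.5445 + 0.7·0.2135; P(supplier A) ≈ 0.2230, P(supplier B) ≈ 0.5017, P(supplier C) ≈ 0.2753

0.2753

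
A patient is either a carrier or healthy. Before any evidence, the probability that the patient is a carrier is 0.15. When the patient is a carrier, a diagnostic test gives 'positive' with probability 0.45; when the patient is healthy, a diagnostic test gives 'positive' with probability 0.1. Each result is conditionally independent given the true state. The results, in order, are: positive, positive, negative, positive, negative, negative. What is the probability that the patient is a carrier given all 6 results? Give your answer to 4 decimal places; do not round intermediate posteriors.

0.7859

After 'positive': P(carrier) = 0.45·0.1500 / (0.45·0.1500 + 0.1·0.8500) ≈ 0.4426
After 'positive': P(carrier) = 0.45·0.4426 / (0.45·0.4426 + 0.1·0.5574) ≈ 0.7814
After 'negative': P(carrier) = 0.55·0.7814 / (0.55·0.7814 + 0.9·0.2186) ≈ 0.6859
After 'positive': P(carrier) = 0.45·0.6859 / (0.45·0.6859 + 0.1·0.3141) ≈ 0.9076
After 'negative': P(carrier) = 0.55·0.9076 / (0.55·0.9076 + 0.9·0.0924) ≈ 0.8573
After 'negative': P(carrier) = 0.55·0.8573 / (0.55·0.8573 + 0.9·0.1427) ≈ 0.7859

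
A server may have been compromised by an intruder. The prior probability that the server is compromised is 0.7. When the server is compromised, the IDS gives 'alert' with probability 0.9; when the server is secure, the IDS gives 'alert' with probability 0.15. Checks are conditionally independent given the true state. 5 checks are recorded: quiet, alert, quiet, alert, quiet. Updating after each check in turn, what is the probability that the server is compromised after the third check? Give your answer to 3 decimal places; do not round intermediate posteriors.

After 'quiet': P(compromised) = 0.1·0.7000 / (0.1·0.7000 + 0.85·0.3000) ≈ 0.2154
After 'alert': P(compromised) = 0.9·0.2154 / (0.9·0.2154 + 0.15·0.7846) ≈ 0.6222
After 'quiet': P(compromised) = 0.1·0.6222 / (0.1·0.6222 + 0.85·0.3778) ≈ 0.1623

0.162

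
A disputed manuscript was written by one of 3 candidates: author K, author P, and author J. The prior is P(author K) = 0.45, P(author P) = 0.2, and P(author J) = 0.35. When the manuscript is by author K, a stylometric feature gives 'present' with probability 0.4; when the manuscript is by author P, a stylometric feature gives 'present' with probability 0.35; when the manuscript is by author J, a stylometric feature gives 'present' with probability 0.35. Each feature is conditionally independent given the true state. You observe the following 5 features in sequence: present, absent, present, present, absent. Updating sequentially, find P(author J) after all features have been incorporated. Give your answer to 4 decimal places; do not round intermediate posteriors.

0.3118

After 'present': normaliser = 0.4·0.4500 + 0.35·0.2000 + 0.35·0.3500; P(author K) ≈ 0.4832, P(author P) ≈ 0.1879, P(author J) ≈ 0.3289
After 'absent': normaliser = 0.6·0.4832 + 0.65·0.1879 + 0.65·0.3289; P(author K) ≈ 0.4633, P(author P) ≈ 0.1952, P(author J) ≈ 0.3416
After 'present': normaliser = 0.4·0.4633 + 0.35·0.1952 + 0.35·0.3416; P(author K) ≈ 0.4966, P(author P) ≈ 0.1831, P(author J) ≈ 0.3204
After 'present': normaliser = 0.4·0.4966 + 0.35·0.1831 + 0.35·0.3204; P(author K) ≈ 0.5299, P(author P) ≈ 0.1709, P(author J) ≈ 0.2991
After 'absent': normaliser = 0.6·0.5299 + 0.65·0.1709 + 0.65·0.2991; P(author K) ≈ 0.5100, P(author P) ≈ 0.1782, P(author J) ≈ 0.3118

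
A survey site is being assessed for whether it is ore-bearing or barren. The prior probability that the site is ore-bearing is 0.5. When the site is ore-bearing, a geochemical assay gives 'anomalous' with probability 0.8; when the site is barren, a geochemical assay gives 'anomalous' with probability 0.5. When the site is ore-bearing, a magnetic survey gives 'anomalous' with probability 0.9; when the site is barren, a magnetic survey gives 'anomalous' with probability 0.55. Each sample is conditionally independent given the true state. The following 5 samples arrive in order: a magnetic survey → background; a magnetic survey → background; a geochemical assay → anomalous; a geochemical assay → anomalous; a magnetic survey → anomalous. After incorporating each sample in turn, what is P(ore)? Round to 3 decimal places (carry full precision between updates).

0.171

Each posterior becomes the prior for the next update.
After a magnetic survey='background': P(ore) = 0.1·0.5000 / (0.1·0.5000 + 0.45·0.5000) ≈ 0.1818
After a magnetic survey='background': P(ore) = 0.1·0.1818 / (0.1·0.1818 + 0.45·0.8182) ≈ 0.0471
After a geochemical assay='anomalous': P(ore) = 0.8·0.0471 / (0.8·0.0471 + 0.5·0.9529) ≈ 0.0732
After a geochemical assay='anomalous': P(ore) = 0.8·0.0732 / (0.8·0.0732 + 0.5·0.9268) ≈ 0.1122
After a magnetic survey='anomalous': P(ore) = 0.9·0.1122 / (0.9·0.1122 + 0.55·0.8878) ≈ 0.1714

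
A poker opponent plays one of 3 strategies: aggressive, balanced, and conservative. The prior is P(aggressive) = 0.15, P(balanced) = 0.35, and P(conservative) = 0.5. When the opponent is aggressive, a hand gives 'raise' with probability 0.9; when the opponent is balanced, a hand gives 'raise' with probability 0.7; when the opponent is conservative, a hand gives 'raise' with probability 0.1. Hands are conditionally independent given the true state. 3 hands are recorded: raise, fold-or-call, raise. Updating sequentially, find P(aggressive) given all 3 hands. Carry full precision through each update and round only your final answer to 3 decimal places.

After 'raise': normaliser = 0.9·0.1500 + 0.7·0.3500 + 0.1·0.5000; P(aggressive) ≈ 0.3140, P(balanced) ≈ 0.5698, P(conservative) ≈ 0.1163
After 'fold-or-call': normaliser = 0.1·0.3140 + 0.3·0.5698 + 0.9·0.1163; P(aggressive) ≈ 0.1023, P(balanced) ≈ 0.5568, P(conservative) ≈ 0.3409
After 'raise': normaliser = 0.9·0.1023 + 0.7·0.5568 + 0.1·0.3409; P(aggressive) ≈ 0.1784, P(balanced) ≈ 0.7555, P(conservative) ≈ 0.0661

0.178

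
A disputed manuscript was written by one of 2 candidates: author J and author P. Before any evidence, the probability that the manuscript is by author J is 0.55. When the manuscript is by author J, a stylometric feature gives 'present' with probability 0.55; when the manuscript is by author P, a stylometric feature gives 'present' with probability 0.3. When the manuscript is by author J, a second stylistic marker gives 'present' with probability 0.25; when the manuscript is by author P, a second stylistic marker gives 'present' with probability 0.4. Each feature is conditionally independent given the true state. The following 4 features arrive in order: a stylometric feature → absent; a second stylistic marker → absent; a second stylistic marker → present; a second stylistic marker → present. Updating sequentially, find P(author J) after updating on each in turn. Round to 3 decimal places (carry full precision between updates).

0.277

After a stylometric feature='absent': P(author J) = 0.45·0.5500 / (0.45·0.5500 + 0.7·0.4500) ≈ 0.4400
After a second stylistic marker='absent': P(author J) = 0.75·0.4400 / (0.75·0.4400 + 0.6·0.5600) ≈ 0.4955
After a second stylistic marker='present': P(author J) = 0.25·0.4955 / (0.25·0.4955 + 0.4·0.5045) ≈ 0.3804
After a second stylistic marker='present': P(author J) = 0.25·0.3804 / (0.25·0.3804 + 0.4·0.6196) ≈ 0.2773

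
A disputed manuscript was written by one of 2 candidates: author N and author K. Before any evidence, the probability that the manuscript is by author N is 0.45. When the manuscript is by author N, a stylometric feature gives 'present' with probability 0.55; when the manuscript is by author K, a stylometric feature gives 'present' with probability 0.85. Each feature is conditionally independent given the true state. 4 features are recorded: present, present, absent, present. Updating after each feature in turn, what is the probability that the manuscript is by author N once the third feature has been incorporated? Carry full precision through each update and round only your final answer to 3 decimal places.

0.507

Each posterior becomes the prior for the next update.
After 'present': P(author N) = 0.55·0.4500 / (0.55·0.4500 + 0.85·0.5500) ≈ 0.3462
After 'present': P(author N) = 0.55·0.3462 / (0.55·0.3462 + 0.85·0.6538) ≈ 0.2552
After 'absent': P(author N) = 0.45·0.2552 / (0.45·0.2552 + 0.15·0.7448) ≈ 0.5068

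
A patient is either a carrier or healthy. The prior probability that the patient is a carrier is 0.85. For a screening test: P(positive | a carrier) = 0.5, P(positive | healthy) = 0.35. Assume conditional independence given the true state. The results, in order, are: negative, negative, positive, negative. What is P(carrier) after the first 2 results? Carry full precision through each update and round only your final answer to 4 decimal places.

0.7703

After 'negative': P(carrier) = 0.5·0.8500 / (0.5·0.8500 + 0.65·0.1500) ≈ 0.8134
After 'negative': P(carrier) = 0.5·0.8134 / (0.5·0.8134 + 0.65·0.1866) ≈ 0.7703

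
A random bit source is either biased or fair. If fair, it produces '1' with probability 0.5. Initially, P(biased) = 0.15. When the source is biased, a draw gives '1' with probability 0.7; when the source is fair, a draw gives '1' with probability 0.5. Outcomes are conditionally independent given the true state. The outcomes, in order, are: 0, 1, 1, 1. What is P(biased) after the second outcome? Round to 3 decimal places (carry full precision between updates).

After '0': P(biased) = 0.3·0.1500 / (0.3·0.1500 + 0.5·0.8500) ≈ 0.0957
After '1': P(biased) = 0.7·0.0957 / (0.7·0.0957 + 0.5·0.9043) ≈ 0.1291

0.129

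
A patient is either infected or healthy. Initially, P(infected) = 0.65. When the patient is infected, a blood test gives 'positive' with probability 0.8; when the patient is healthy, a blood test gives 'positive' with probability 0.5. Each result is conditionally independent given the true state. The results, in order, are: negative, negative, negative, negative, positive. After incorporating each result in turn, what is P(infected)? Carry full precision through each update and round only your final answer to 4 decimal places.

0.0707

After 'negative': P(infected) = 0.2·0.6500 / (0.2·0.6500 + 0.5·0.3500) ≈ 0.4262
After 'negative': P(infected) = 0.2·0.4262 / (0.2·0.4262 + 0.5·0.5738) ≈ 0.2291
After 'negative': P(infected) = 0.2·0.2291 / (0.2·0.2291 + 0.5·0.7709) ≈ 0.1062
After 'negative': P(infected) = 0.2·0.1062 / (0.2·0.1062 + 0.5·0.8938) ≈ 0.0454
After 'positive': P(infected) = 0.8·0.0454 / (0.8·0.0454 + 0.5·0.9546) ≈ 0.0707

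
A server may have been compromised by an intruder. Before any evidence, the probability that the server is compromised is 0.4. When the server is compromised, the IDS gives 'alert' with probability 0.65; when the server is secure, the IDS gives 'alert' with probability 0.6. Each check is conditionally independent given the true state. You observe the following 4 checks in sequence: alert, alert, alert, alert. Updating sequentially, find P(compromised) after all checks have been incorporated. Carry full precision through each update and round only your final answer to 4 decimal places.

0.4787

Each posterior becomes the prior for the next update.
After 'alert': P(compromised) = 0.65·0.4000 / (0.65·0.4000 + 0.6·0.6000) ≈ 0.4194
After 'alert': P(compromised) = 0.65·0.4194 / (0.65·0.4194 + 0.6·0.5806) ≈ 0.4390
After 'alert': P(compromised) = 0.65·0.4390 / (0.65·0.4390 + 0.6·0.5610) ≈ 0.4588
After 'alert': P(compromised) = 0.65·0.4588 / (0.65·0.4588 + 0.6·0.5412) ≈ 0.4787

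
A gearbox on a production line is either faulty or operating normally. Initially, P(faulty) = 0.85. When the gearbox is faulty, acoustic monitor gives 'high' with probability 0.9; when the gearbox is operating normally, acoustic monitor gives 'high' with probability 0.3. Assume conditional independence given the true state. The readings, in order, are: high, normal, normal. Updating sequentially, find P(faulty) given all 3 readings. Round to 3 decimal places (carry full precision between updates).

0.258

After 'high': P(faulty) = 0.9·0.8500 / (0.9·0.8500 + 0.3·0.1500) ≈ 0.9444
After 'normal': P(faulty) = 0.1·0.9444 / (0.1·0.9444 + 0.7·0.0556) ≈ 0.7083
After 'normal': P(faulty) = 0.1·0.7083 / (0.1·0.7083 + 0.7·0.2917) ≈ 0.2576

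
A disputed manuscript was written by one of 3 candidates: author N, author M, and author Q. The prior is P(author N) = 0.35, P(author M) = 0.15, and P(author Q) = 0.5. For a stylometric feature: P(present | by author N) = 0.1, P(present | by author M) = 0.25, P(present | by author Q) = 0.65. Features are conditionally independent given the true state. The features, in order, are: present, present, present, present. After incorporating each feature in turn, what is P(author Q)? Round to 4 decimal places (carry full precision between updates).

0.9931

Each posterior becomes the prior for the next update.
After 'present': normaliser = 0.1·0.3500 + 0.25·0.1500 + 0.65·0.5000; P(author N) ≈ 0.0881, P(author M) ≈ 0.0943, P(author Q) ≈ 0.8176
After 'present': normaliser = 0.1·0.0881 + 0.25·0.0943 + 0.65·0.8176; P(author N) ≈ 0.0156, P(author M) ≈ 0.0418, P(author Q) ≈ 0.9426
After 'present': normaliser = 0.1·0.0156 + 0.25·0.0418 + 0.65·0.9426; P(author N) ≈ 0.0025, P(author M) ≈ 0.0167, P(author Q) ≈ 0.9808
After 'present': normaliser = 0.1·0.0025 + 0.25·0.0167 + 0.65·0.9808; P(author N) ≈ 0.0004, P(author M) ≈ 0.0065, P(author Q) ≈ 0.9931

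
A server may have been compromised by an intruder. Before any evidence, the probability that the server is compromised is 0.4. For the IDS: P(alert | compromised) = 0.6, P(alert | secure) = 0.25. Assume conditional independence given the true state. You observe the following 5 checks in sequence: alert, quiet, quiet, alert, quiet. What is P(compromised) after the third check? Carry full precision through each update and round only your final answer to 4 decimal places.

0.3128

Apply Bayes' rule sequentially, carrying P(compromised) forward.
After 'alert': P(compromised) = 0.6·0.4000 / (0.6·0.4000 + 0.25·0.6000) ≈ 0.6154
After 'quiet': P(compromised) = 0.4·0.6154 / (0.4·0.6154 + 0.75·0.3846) ≈ 0.4604
After 'quiet': P(compromised) = 0.4·0.4604 / (0.4·0.4604 + 0.75·0.5396) ≈ 0.3128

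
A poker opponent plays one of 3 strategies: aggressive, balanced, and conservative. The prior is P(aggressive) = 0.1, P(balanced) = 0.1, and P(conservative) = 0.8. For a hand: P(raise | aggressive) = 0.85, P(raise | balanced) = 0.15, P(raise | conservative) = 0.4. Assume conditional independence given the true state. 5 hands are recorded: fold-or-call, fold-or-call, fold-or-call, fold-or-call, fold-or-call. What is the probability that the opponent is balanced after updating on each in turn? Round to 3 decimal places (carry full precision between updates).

0.416

After 'fold-or-call': normaliser = 0.15·0.1000 + 0.85·0.1000 + 0.6·0.8000; P(aggressive) ≈ 0.0259, P(balanced) ≈ 0.1466, P(conservative) ≈ 0.8276
After 'fold-or-call': normaliser = 0.15·0.0259 + 0.85·0.1466 + 0.6·0.8276; P(aggressive) ≈ 0.0062, P(balanced) ≈ 0.1993, P(conservative) ≈ 0.7945
After 'fold-or-call': normaliser = 0.15·0.0062 + 0.85·0.1993 + 0.6·0.7945; P(aggressive) ≈ 0.0014, P(balanced) ≈ 0.2618, P(conservative) ≈ 0.7367
After 'fold-or-call': normaliser = 0.15·0.0014 + 0.85·0.2618 + 0.6·0.7367; P(aggressive) ≈ 0.0003, P(balanced) ≈ 0.3348, P(conservative) ≈ 0.6649
After 'fold-or-call': normaliser = 0.15·0.0003 + 0.85·0.3348 + 0.6·0.6649; P(aggressive) ≈ 0.0001, P(balanced) ≈ 0.4163, P(conservative) ≈ 0.5836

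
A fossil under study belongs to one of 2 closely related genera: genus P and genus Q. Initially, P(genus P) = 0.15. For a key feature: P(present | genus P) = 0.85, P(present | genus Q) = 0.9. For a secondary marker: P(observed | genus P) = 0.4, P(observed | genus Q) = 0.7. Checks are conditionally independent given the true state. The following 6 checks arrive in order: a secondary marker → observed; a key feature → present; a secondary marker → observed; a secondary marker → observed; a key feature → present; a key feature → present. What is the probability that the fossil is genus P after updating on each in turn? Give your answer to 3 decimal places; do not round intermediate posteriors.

0.027

Each posterior becomes the prior for the next update.
After a secondary marker='observed': P(genus P) = 0.4·0.1500 / (0.4·0.1500 + 0.7·0.8500) ≈ 0.0916
After a key feature='present': P(genus P) = 0.85·0.0916 / (0.85·0.0916 + 0.9·0.9084) ≈ 0.0870
After a secondary marker='observed': P(genus P) = 0.4·0.0870 / (0.4·0.0870 + 0.7·0.9130) ≈ 0.0516
After a secondary marker='observed': P(genus P) = 0.4·0.0516 / (0.4·0.0516 + 0.7·0.9484) ≈ 0.0302
After a key feature='present': P(genus P) = 0.85·0.0302 / (0.85·0.0302 + 0.9·0.9698) ≈ 0.0285
After a key feature='present': P(genus P) = 0.85·0.0285 / (0.85·0.0285 + 0.9·0.9715) ≈ 0.0270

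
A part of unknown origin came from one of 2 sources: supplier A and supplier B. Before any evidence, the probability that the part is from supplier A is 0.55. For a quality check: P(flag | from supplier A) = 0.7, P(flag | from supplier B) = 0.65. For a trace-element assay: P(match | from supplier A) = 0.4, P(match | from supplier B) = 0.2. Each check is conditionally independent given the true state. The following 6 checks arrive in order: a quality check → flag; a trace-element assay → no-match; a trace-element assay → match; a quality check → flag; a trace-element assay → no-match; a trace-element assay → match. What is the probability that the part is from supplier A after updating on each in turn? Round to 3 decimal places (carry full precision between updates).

0.761

After a quality check='flag': P(supplier A) = 0.7·0.5500 / (0.7·0.5500 + 0.65·0.4500) ≈ 0.5683
After a trace-element assay='no-match': P(supplier A) = 0.6·0.5683 / (0.6·0.5683 + 0.8·0.4317) ≈ 0.4968
After a trace-element assay='match': P(supplier A) = 0.4·0.4968 / (0.4·0.4968 + 0.2·0.5032) ≈ 0.6638
After a quality check='flag': P(supplier A) = 0.7·0.6638 / (0.7·0.6638 + 0.65·0.3362) ≈ 0.6801
After a trace-element assay='no-match': P(supplier A) = 0.6·0.6801 / (0.6·0.6801 + 0.8·0.3199) ≈ 0.6146
After a trace-element assay='match': P(supplier A) = 0.4·0.6146 / (0.4·0.6146 + 0.2·0.3854) ≈ 0.7613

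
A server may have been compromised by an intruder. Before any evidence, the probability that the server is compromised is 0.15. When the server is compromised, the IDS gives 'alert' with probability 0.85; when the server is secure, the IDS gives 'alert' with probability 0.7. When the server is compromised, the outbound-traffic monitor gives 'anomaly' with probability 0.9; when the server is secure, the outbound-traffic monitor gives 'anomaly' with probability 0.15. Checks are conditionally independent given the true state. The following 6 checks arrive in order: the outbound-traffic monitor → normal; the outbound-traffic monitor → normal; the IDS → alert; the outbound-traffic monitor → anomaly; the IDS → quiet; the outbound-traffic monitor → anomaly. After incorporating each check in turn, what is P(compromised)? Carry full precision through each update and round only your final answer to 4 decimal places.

Each posterior becomes the prior for the next update.
After the outbound-traffic monitor='normal': P(compromised) = 0.1·0.1500 / (0.1·0.1500 + 0.85·0.8500) ≈ 0.0203
After the outbound-traffic monitor='normal': P(compromised) = 0.1·0.0203 / (0.1·0.0203 + 0.85·0.9797) ≈ 0.0024
After the IDS='alert': P(compromised) = 0.85·0.0024 / (0.85·0.0024 + 0.7·0.9976) ≈ 0.0030
After the outbound-traffic monitor='anomaly': P(compromised) = 0.9·0.0030 / (0.9·0.0030 + 0.15·0.9970) ≈ 0.0175
After the IDS='quiet': P(compromised) = 0.15·0.0175 / (0.15·0.0175 + 0.3·0.9825) ≈ 0.0088
After the outbound-traffic monitor='anomaly': P(compromised) = 0.9·0.0088 / (0.9·0.0088 + 0.15·0.9912) ≈ 0.0507

0.0507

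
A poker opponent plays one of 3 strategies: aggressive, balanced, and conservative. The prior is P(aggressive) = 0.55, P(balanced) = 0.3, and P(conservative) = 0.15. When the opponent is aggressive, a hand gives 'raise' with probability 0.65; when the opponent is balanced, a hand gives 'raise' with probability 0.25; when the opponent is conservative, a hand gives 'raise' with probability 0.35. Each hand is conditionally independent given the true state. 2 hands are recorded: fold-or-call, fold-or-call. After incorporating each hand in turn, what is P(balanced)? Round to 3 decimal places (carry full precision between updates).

0.563

After 'fold-or-call': normaliser = 0.35·0.5500 + 0.75·0.3000 + 0.65·0.1500; P(aggressive) ≈ 0.3738, P(balanced) ≈ 0.4369, P(conservative) ≈ 0.1893
After 'fold-or-call': normaliser = 0.35·0.3738 + 0.75·0.4369 + 0.65·0.1893; P(aggressive) ≈ 0.2250, P(balanced) ≈ 0.5634, P(conservative) ≈ 0.2116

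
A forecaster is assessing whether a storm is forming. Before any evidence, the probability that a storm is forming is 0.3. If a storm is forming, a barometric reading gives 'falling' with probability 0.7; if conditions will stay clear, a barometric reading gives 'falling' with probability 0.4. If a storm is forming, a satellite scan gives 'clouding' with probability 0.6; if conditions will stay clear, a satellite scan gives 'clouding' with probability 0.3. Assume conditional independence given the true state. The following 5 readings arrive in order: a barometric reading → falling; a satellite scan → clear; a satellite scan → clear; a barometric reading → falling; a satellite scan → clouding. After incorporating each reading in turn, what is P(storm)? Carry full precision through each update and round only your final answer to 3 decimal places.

Apply Bayes' rule sequentially, carrying P(storm) forward.
After a barometric reading='falling': P(storm) = 0.7·0.3000 / (0.7·0.3000 + 0.4·0.7000) ≈ 0.4286
After a satellite scan='clear': P(storm) = 0.4·0.4286 / (0.4·0.4286 + 0.7·0.5714) ≈ 0.3000
After a satellite scan='clear': P(storm) = 0.4·0.3000 / (0.4·0.3000 + 0.7·0.7000) ≈ 0.1967
After a barometric reading='falling': P(storm) = 0.7·0.1967 / (0.7·0.1967 + 0.4·0.8033) ≈ 0.3000
After a satellite scan='clouding': P(storm) = 0.6·0.3000 / (0.6·0.3000 + 0.3·0.7000) ≈ 0.4615

0.462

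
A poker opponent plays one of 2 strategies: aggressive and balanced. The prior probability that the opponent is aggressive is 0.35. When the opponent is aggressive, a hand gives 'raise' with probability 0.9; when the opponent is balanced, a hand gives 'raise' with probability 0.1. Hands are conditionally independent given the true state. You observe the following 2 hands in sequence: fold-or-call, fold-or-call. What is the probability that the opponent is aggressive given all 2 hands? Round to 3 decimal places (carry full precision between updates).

Apply Bayes' rule sequentially, carrying P(aggressive) forward.
After 'fold-or-call': P(aggressive) = 0.1·0.3500 / (0.1·0.3500 + 0.9·0.6500) ≈ 0.0565
After 'fold-or-call': P(aggressive) = 0.1·0.0565 / (0.1·0.0565 + 0.9·0.9435) ≈ 0.0066

0.007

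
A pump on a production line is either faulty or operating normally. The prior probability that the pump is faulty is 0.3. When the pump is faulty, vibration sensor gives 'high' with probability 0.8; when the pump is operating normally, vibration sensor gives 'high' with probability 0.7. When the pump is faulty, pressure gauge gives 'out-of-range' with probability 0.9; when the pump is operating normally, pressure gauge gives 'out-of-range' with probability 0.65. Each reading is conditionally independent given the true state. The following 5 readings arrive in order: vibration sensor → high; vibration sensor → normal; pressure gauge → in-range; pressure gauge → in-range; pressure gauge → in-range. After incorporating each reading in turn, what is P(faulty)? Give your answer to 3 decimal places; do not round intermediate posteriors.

0.008

After vibration sensor='high': P(faulty) = 0.8·0.3000 / (0.8·0.3000 + 0.7·0.7000) ≈ 0.3288
After vibration sensor='normal': P(faulty) = 0.2·0.3288 / (0.2·0.3288 + 0.3·0.6712) ≈ 0.2462
After pressure gauge='in-range': P(faulty) = 0.1·0.2462 / (0.1·0.2462 + 0.35·0.7538) ≈ 0.0853
After pressure gauge='in-range': P(faulty) = 0.1·0.0853 / (0.1·0.0853 + 0.35·0.9147) ≈ 0.0260
After pressure gauge='in-range': P(faulty) = 0.1·0.0260 / (0.1·0.0260 + 0.35·0.9740) ≈ 0.0076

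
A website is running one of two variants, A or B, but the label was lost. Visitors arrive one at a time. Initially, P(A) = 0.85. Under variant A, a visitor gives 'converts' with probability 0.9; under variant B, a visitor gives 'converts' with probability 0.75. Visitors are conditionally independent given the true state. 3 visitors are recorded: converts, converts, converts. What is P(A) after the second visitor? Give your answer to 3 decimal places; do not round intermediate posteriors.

0.891

After 'converts': P(A) = 0.9·0.8500 / (0.9·0.8500 + 0.75·0.1500) ≈ 0.8718
After 'converts': P(A) = 0.9·0.8718 / (0.9·0.8718 + 0.75·0.1282) ≈ 0.8908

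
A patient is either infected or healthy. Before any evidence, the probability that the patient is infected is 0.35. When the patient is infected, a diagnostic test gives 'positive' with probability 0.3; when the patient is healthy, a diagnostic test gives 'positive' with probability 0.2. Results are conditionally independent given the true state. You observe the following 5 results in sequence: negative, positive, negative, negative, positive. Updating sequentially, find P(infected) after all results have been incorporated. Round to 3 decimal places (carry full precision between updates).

After 'negative': P(infected) = 0.7·0.3500 / (0.7·0.3500 + 0.8·0.6500) ≈ 0.3203
After 'positive': P(infected) = 0.3·0.3203 / (0.3·0.3203 + 0.2·0.6797) ≈ 0.4141
After 'negative': P(infected) = 0.7·0.4141 / (0.7·0.4141 + 0.8·0.5859) ≈ 0.3821
After 'negative': P(infected) = 0.7·0.3821 / (0.7·0.3821 + 0.8·0.6179) ≈ 0.3511
After 'positive': P(infected) = 0.3·0.3511 / (0.3·0.3511 + 0.2·0.6489) ≈ 0.4480

0.448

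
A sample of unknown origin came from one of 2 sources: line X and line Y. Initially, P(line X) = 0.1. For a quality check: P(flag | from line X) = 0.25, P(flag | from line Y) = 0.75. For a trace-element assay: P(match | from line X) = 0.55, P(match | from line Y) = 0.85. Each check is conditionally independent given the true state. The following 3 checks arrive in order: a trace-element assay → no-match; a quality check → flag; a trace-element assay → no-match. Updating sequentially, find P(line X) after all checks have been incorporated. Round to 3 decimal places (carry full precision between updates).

0.250

After a trace-element assay='no-match': P(line X) = 0.45·0.1000 / (0.45·0.1000 + 0.15·0.9000) ≈ 0.2500
After a quality check='flag': P(line X) = 0.25·0.2500 / (0.25·0.2500 + 0.75·0.7500) ≈ 0.1000
After a trace-element assay='no-match': P(line X) = 0.45·0.1000 / (0.45·0.1000 + 0.15·0.9000) ≈ 0.2500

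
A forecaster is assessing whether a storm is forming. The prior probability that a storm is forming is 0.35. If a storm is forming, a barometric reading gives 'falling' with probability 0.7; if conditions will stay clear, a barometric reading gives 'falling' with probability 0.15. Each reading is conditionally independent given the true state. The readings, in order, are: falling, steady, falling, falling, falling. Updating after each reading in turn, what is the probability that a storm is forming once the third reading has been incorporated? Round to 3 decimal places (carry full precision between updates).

0.805

After 'falling': P(storm) = 0.7·0.3500 / (0.7·0.3500 + 0.15·0.6500) ≈ 0.7153
After 'steady': P(storm) = 0.3·0.7153 / (0.3·0.7153 + 0.85·0.2847) ≈ 0.4700
After 'falling': P(storm) = 0.7·0.4700 / (0.7·0.4700 + 0.15·0.5300) ≈ 0.8054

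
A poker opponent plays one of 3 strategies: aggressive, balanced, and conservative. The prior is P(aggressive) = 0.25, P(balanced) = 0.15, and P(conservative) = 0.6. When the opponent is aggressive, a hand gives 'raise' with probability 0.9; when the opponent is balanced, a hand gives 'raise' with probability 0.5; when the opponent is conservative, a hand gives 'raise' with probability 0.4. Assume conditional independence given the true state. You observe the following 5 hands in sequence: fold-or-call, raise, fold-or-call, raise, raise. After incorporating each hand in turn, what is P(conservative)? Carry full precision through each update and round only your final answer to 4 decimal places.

Each posterior becomes the prior for the next update.
After 'fold-or-call': normaliser = 0.1·0.2500 + 0.5·0.1500 + 0.6·0.6000; P(aggressive) ≈ 0.0543, P(balanced) ≈ 0.1630, P(conservative) ≈ 0.7826
After 'raise': normaliser = 0.9·0.0543 + 0.5·0.1630 + 0.4·0.7826; P(aggressive) ≈ 0.1103, P(balanced) ≈ 0.1838, P(conservative) ≈ 0.7059
After 'fold-or-call': normaliser = 0.1·0.1103 + 0.5·0.1838 + 0.6·0.7059; P(aggressive) ≈ 0.0209, P(balanced) ≈ 0.1746, P(conservative) ≈ 0.8045
After 'raise': normaliser = 0.9·0.0209 + 0.5·0.1746 + 0.4·0.8045; P(aggressive) ≈ 0.0441, P(balanced) ≈ 0.2040, P(conservative) ≈ 0.7520
After 'raise': normaliser = 0.9·0.0441 + 0.5·0.2040 + 0.4·0.7520; P(aggressive) ≈ 0.0896, P(balanced) ≈ 0.2305, P(conservative) ≈ 0.6798

0.6798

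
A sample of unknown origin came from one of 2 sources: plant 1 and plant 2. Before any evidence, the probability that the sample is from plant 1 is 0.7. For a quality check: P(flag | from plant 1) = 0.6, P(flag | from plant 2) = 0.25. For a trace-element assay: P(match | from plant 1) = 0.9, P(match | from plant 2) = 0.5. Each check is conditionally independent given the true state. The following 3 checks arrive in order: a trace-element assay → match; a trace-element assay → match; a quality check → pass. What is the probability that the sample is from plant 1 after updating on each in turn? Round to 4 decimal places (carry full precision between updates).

0.8013

Each posterior becomes the prior for the next update.
After a trace-element assay='match': P(plant 1) = 0.9·0.7000 / (0.9·0.7000 + 0.5·0.3000) ≈ 0.8077
After a trace-element assay='match': P(plant 1) = 0.9·0.8077 / (0.9·0.8077 + 0.5·0.1923) ≈ 0.8832
After a quality check='pass': P(plant 1) = 0.4·0.8832 / (0.4·0.8832 + 0.75·0.1168) ≈ 0.8013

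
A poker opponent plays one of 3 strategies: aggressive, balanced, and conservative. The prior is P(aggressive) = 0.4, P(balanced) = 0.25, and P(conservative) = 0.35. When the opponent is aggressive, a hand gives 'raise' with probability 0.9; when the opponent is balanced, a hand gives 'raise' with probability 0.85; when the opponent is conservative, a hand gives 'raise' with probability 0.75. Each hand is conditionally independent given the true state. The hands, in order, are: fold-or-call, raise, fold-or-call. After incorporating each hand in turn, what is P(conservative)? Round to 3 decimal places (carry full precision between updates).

0.662

After 'fold-or-call': normaliser = 0.1·0.4000 + 0.15·0.2500 + 0.25·0.3500; P(aggressive) ≈ 0.2424, P(balanced) ≈ 0.2273, P(conservative) ≈ 0.5303
After 'raise': normaliser = 0.9·0.2424 + 0.85·0.2273 + 0.75·0.5303; P(aggressive) ≈ 0.2697, P(balanced) ≈ 0.2388, P(conservative) ≈ 0.4916
After 'fold-or-call': normaliser = 0.1·0.2697 + 0.15·0.2388 + 0.25·0.4916; P(aggressive) ≈ 0.1452, P(balanced) ≈ 0.1929, P(conservative) ≈ 0.6619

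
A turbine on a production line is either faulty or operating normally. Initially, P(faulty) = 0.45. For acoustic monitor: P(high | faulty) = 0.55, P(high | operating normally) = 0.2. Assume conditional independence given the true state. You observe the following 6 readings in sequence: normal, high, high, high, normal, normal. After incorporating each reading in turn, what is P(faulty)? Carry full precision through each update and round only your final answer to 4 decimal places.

Apply Bayes' rule sequentially, carrying P(faulty) forward.
After 'normal': P(faulty) = 0.45·0.4500 / (0.45·0.4500 + 0.8·0.5500) ≈ 0.3152
After 'high': P(faulty) = 0.55·0.3152 / (0.55·0.3152 + 0.2·0.6848) ≈ 0.5586
After 'high': P(faulty) = 0.55·0.5586 / (0.55·0.5586 + 0.2·0.4414) ≈ 0.7768
After 'high': P(faulty) = 0.55·0.7768 / (0.55·0.7768 + 0.2·0.2232) ≈ 0.9054
After 'normal': P(faulty) = 0.45·0.9054 / (0.45·0.9054 + 0.8·0.0946) ≈ 0.8434
After 'normal': P(faulty) = 0.45·0.8434 / (0.45·0.8434 + 0.8·0.1566) ≈ 0.7518

0.7518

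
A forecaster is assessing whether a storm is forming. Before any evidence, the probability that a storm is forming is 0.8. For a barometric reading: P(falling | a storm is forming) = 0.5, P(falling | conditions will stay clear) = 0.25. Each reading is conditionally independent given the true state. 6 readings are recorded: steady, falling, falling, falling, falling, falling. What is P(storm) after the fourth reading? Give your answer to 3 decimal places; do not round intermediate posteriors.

0.955

After 'steady': P(storm) = 0.5·0.8000 / (0.5·0.8000 + 0.75·0.2000) ≈ 0.7273
After 'falling': P(storm) = 0.5·0.7273 / (0.5·0.7273 + 0.25·0.2727) ≈ 0.8421
After 'falling': P(storm) = 0.5·0.8421 / (0.5·0.8421 + 0.25·0.1579) ≈ 0.9143
After 'falling': P(storm) = 0.5·0.9143 / (0.5·0.9143 + 0.25·0.0857) ≈ 0.9552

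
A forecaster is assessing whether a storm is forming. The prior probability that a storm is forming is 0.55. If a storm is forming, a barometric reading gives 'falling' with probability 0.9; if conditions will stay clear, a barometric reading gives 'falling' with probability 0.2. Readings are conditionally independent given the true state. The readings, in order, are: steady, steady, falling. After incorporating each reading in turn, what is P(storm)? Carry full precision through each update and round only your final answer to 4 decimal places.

0.0791

After 'steady': P(storm) = 0.1·0.5500 / (0.1·0.5500 + 0.8·0.4500) ≈ 0.1325
After 'steady': P(storm) = 0.1·0.1325 / (0.1·0.1325 + 0.8·0.8675) ≈ 0.0187
After 'falling': P(storm) = 0.9·0.0187 / (0.9·0.0187 + 0.2·0.9813) ≈ 0.0791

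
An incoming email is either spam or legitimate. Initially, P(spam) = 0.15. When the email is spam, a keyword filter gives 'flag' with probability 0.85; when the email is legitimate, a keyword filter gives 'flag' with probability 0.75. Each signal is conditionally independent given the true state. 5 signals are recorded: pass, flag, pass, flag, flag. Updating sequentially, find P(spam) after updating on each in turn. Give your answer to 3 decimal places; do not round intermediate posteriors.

0.085

Each posterior becomes the prior for the next update.
After 'pass': P(spam) = 0.15·0.1500 / (0.15·0.1500 + 0.25·0.8500) ≈ 0.0957
After 'flag': P(spam) = 0.85·0.0957 / (0.85·0.0957 + 0.75·0.9043) ≈ 0.1071
After 'pass': P(spam) = 0.15·0.1071 / (0.15·0.1071 + 0.25·0.8929) ≈ 0.0672
After 'flag': P(spam) = 0.85·0.0672 / (0.85·0.0672 + 0.75·0.9328) ≈ 0.0754
After 'flag': P(spam) = 0.85·0.0754 / (0.85·0.0754 + 0.75·0.9246) ≈ 0.0847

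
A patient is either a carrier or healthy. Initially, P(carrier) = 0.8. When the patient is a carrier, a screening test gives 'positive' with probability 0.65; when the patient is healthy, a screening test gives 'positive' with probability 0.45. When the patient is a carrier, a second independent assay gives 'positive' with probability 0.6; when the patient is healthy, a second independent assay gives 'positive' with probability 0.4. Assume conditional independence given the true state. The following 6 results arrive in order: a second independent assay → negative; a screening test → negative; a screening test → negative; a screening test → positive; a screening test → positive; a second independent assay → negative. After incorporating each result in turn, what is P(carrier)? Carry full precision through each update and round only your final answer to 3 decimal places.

0.600

After a second independent assay='negative': P(carrier) = 0.4·0.8000 / (0.4·0.8000 + 0.6·0.2000) ≈ 0.7273
After a screening test='negative': P(carrier) = 0.35·0.7273 / (0.35·0.7273 + 0.55·0.2727) ≈ 0.6292
After a screening test='negative': P(carrier) = 0.35·0.6292 / (0.35·0.6292 + 0.55·0.3708) ≈ 0.5192
After a screening test='positive': P(carrier) = 0.65·0.5192 / (0.65·0.5192 + 0.45·0.4808) ≈ 0.6094
After a screening test='positive': P(carrier) = 0.65·0.6094 / (0.65·0.6094 + 0.45·0.3906) ≈ 0.6926
After a second independent assay='negative': P(carrier) = 0.4·0.6926 / (0.4·0.6926 + 0.6·0.3074) ≈ 0.6003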